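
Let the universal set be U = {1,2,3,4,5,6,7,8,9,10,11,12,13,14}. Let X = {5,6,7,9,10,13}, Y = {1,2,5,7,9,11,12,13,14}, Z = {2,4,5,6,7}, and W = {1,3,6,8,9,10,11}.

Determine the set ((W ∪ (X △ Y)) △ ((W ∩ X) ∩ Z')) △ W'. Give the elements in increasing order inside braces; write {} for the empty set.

X △ Y = {1,2,6,10,11,12,14}
W ∪ (X △ Y) = {1,2,3,6,8,9,10,11,12,14}
W ∩ X = {6,9,10}
Z' = {1,3,8,9,10,11,12,13,14}
(W ∩ X) ∩ Z' = {9,10}
(W ∪ (X △ Y)) △ ((W ∩ X) ∩ Z') = {1,2,3,6,8,11,12,14}
W' = {2,4,5,7,12,13,14}
((W ∪ (X △ Y)) △ ((W ∩ X) ∩ Z')) △ W' = {1,3,4,5,6,7,8,11,13}

{1,3,4,5,6,7,8,11,13}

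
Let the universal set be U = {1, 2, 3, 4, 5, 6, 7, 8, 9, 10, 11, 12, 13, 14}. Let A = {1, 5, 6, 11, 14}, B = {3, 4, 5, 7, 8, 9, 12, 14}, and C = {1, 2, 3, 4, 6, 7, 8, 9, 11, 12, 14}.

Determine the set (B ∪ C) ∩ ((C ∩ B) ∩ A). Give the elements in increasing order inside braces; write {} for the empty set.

B ∪ C = {1, 2, 3, 4, 5, 6, 7, 8, 9, 11, 12, 14}
C ∩ B = {3, 4, 7, 8, 9, 12, 14}
(C ∩ B) ∩ A = {14}
(B ∪ C) ∩ ((C ∩ B) ∩ A) = {14}

{14}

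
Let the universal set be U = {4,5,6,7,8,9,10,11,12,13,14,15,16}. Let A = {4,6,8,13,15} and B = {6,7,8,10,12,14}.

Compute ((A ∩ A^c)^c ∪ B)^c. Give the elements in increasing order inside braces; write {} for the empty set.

A^c = {5,7,9,10,11,12,14,16}
A ∩ A^c = {}
(A ∩ A^c)^c = {4,5,6,7,8,9,10,11,12,13,14,15,16}
(A ∩ A^c)^c ∪ B = {4,5,6,7,8,9,10,11,12,13,14,15,16}
((A ∩ A^c)^c ∪ B)^c = {}

{}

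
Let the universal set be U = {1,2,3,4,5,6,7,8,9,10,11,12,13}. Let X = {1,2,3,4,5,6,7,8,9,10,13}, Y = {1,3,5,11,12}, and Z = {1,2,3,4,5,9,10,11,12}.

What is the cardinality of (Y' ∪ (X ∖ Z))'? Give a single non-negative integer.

Y' = {2,4,6,7,8,9,10,13}
X ∖ Z = {6,7,8,13}
Y' ∪ (X ∖ Z) = {2,4,6,7,8,9,10,13}
(Y' ∪ (X ∖ Z))' = {1,3,5,11,12}
|(Y' ∪ (X ∖ Z))'| = 5

5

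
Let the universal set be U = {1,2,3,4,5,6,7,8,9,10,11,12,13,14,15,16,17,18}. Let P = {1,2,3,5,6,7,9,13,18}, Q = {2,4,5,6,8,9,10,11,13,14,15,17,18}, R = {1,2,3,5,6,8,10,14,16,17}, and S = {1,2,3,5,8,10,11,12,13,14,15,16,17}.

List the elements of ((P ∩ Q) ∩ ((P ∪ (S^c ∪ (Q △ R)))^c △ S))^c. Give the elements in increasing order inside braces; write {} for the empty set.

{1,3,4,6,7,8,9,10,11,12,14,15,16,17,18}

P ∩ Q = {2,5,6,9,13,18}
S^c = {4,6,7,9,18}
Q △ R = {1,3,4,9,11,13,15,16,18}
S^c ∪ (Q △ R) = {1,3,4,6,7,9,11,13,15,16,18}
P ∪ (S^c ∪ (Q △ R)) = {1,2,3,4,5,6,7,9,11,13,15,16,18}
(P ∪ (S^c ∪ (Q △ R)))^c = {8,10,12,14,17}
(P ∪ (S^c ∪ (Q △ R)))^c △ S = {1,2,3,5,11,13,15,16}
(P ∩ Q) ∩ ((P ∪ (S^c ∪ (Q △ R)))^c △ S) = {2,5,13}
((P ∩ Q) ∩ ((P ∪ (S^c ∪ (Q △ R)))^c △ S))^c = {1,3,4,6,7,8,9,10,11,12,14,15,16,17,18}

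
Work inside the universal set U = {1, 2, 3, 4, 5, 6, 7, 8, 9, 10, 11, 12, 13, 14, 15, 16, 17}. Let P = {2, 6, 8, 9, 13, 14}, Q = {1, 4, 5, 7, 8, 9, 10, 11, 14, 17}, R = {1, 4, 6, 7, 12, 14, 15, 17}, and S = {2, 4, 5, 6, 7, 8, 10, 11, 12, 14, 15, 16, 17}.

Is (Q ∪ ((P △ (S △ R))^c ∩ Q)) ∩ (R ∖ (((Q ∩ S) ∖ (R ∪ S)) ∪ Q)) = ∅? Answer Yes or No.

S △ R = {1, 2, 5, 8, 10, 11, 16}
P △ (S △ R) = {1, 5, 6, 9, 10, 11, 13, 14, 16}
(P △ (S △ R))^c = {2, 3, 4, 7, 8, 12, 15, 17}
(P △ (S △ R))^c ∩ Q = {4, 7, 8, 17}
Q ∪ ((P △ (S △ R))^c ∩ Q) = {1, 4, 5, 7, 8, 9, 10, 11, 14, 17}
Q ∩ S = {4, 5, 7, 8, 10, 11, 14, 17}
R ∪ S = {1, 2, 4, 5, 6, 7, 8, 10, 11, 12, 14, 15, 16, 17}
(Q ∩ S) ∖ (R ∪ S) = {}
((Q ∩ S) ∖ (R ∪ S)) ∪ Q = {1, 4, 5, 7, 8, 9, 10, 11, 14, 17}
R ∖ (((Q ∩ S) ∖ (R ∪ S)) ∪ Q) = {6, 12, 15}
{1, 4, 5, 7, 8, 9, 10, 11, 14, 17} and {6, 12, 15} share no elements.

Yes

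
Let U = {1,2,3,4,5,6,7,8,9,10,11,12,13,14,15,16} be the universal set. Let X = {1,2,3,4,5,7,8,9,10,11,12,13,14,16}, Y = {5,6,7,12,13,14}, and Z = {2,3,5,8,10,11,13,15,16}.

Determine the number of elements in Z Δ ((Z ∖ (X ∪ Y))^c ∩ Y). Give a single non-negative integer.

X ∪ Y = {1,2,3,4,5,6,7,8,9,10,11,12,13,14,16}
Z ∖ (X ∪ Y) = {15}
(Z ∖ (X ∪ Y))^c = {1,2,3,4,5,6,7,8,9,10,11,12,13,14,16}
(Z ∖ (X ∪ Y))^c ∩ Y = {5,6,7,12,13,14}
Z Δ ((Z ∖ (X ∪ Y))^c ∩ Y) = {2,3,6,7,8,10,11,12,14,15,16}
|Z Δ ((Z ∖ (X ∪ Y))^c ∩ Y)| = 11

11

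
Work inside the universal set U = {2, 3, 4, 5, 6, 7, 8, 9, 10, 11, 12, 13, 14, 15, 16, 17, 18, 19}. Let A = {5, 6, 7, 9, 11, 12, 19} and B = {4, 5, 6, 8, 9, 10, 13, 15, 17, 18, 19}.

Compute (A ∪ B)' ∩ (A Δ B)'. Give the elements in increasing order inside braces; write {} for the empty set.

A ∪ B = {4, 5, 6, 7, 8, 9, 10, 11, 12, 13, 15, 17, 18, 19}
(A ∪ B)' = {2, 3, 14, 16}
A Δ B = {4, 7, 8, 10, 11, 12, 13, 15, 17, 18}
(A Δ B)' = {2, 3, 5, 6, 9, 14, 16, 19}
(A ∪ B)' ∩ (A Δ B)' = {2, 3, 14, 16}

{2, 3, 14, 16}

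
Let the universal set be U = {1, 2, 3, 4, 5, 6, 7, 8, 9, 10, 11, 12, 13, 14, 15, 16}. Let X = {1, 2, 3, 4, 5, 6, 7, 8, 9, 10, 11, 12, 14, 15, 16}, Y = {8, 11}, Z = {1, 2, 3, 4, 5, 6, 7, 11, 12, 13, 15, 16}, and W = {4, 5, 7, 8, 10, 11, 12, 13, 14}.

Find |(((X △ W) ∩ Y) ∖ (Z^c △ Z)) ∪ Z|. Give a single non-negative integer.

12

X △ W = {1, 2, 3, 6, 9, 13, 15, 16}
(X △ W) ∩ Y = {}
Z^c = {8, 9, 10, 14}
Z^c △ Z = {1, 2, 3, 4, 5, 6, 7, 8, 9, 10, 11, 12, 13, 14, 15, 16}
((X △ W) ∩ Y) ∖ (Z^c △ Z) = {}
(((X △ W) ∩ Y) ∖ (Z^c △ Z)) ∪ Z = {1, 2, 3, 4, 5, 6, 7, 11, 12, 13, 15, 16}
|(((X △ W) ∩ Y) ∖ (Z^c △ Z)) ∪ Z| = 12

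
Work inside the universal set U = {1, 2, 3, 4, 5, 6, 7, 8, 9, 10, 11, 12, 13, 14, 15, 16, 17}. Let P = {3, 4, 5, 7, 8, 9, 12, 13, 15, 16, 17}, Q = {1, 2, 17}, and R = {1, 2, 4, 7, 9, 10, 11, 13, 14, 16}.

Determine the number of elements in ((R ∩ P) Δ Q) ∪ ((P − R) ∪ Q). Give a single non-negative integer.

13

R ∩ P = {4, 7, 9, 13, 16}
(R ∩ P) Δ Q = {1, 2, 4, 7, 9, 13, 16, 17}
P − R = {3, 5, 8, 12, 15, 17}
(P − R) ∪ Q = {1, 2, 3, 5, 8, 12, 15, 17}
((R ∩ P) Δ Q) ∪ ((P − R) ∪ Q) = {1, 2, 3, 4, 5, 7, 8, 9, 12, 13, 15, 16, 17}
|((R ∩ P) Δ Q) ∪ ((P − R) ∪ Q)| = 13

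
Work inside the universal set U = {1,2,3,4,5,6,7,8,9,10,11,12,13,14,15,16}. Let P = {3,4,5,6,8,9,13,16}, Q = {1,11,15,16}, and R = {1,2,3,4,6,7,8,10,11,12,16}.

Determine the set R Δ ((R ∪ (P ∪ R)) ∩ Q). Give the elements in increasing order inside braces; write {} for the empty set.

{2,3,4,6,7,8,10,12}

P ∪ R = {1,2,3,4,5,6,7,8,9,10,11,12,13,16}
R ∪ (P ∪ R) = {1,2,3,4,5,6,7,8,9,10,11,12,13,16}
(R ∪ (P ∪ R)) ∩ Q = {1,11,16}
R Δ ((R ∪ (P ∪ R)) ∩ Q) = {2,3,4,6,7,8,10,12}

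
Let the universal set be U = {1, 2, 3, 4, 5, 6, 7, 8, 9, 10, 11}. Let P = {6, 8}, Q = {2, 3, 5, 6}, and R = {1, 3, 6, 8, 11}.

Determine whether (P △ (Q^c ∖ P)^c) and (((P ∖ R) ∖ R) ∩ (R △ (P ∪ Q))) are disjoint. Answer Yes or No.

Yes

Q^c = {1, 4, 7, 8, 9, 10, 11}
Q^c ∖ P = {1, 4, 7, 9, 10, 11}
(Q^c ∖ P)^c = {2, 3, 5, 6, 8}
P △ (Q^c ∖ P)^c = {2, 3, 5}
P ∖ R = {}
(P ∖ R) ∖ R = {}
P ∪ Q = {2, 3, 5, 6, 8}
R △ (P ∪ Q) = {1, 2, 5, 11}
((P ∖ R) ∖ R) ∩ (R △ (P ∪ Q)) = {}
{2, 3, 5} and {} share no elements.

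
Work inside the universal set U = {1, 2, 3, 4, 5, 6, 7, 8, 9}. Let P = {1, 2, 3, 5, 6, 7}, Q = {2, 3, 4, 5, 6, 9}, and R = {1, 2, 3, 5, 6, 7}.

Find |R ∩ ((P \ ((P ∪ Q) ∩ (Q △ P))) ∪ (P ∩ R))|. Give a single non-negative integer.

6

P ∪ Q = {1, 2, 3, 4, 5, 6, 7, 9}
Q △ P = {1, 4, 7, 9}
(P ∪ Q) ∩ (Q △ P) = {1, 4, 7, 9}
P \ ((P ∪ Q) ∩ (Q △ P)) = {2, 3, 5, 6}
P ∩ R = {1, 2, 3, 5, 6, 7}
(P \ ((P ∪ Q) ∩ (Q △ P))) ∪ (P ∩ R) = {1, 2, 3, 5, 6, 7}
R ∩ ((P \ ((P ∪ Q) ∩ (Q △ P))) ∪ (P ∩ R)) = {1, 2, 3, 5, 6, 7}
|R ∩ ((P \ ((P ∪ Q) ∩ (Q △ P))) ∪ (P ∩ R))| = 6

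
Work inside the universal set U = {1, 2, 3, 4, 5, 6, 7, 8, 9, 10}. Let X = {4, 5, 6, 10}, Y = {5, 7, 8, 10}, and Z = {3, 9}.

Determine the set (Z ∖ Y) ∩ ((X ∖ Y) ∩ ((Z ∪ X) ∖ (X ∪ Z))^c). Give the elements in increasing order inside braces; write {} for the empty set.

{}

Z ∖ Y = {3, 9}
X ∖ Y = {4, 6}
Z ∪ X = {3, 4, 5, 6, 9, 10}
X ∪ Z = {3, 4, 5, 6, 9, 10}
(Z ∪ X) ∖ (X ∪ Z) = {}
((Z ∪ X) ∖ (X ∪ Z))^c = {1, 2, 3, 4, 5, 6, 7, 8, 9, 10}
(X ∖ Y) ∩ ((Z ∪ X) ∖ (X ∪ Z))^c = {4, 6}
(Z ∖ Y) ∩ ((X ∖ Y) ∩ ((Z ∪ X) ∖ (X ∪ Z))^c) = {}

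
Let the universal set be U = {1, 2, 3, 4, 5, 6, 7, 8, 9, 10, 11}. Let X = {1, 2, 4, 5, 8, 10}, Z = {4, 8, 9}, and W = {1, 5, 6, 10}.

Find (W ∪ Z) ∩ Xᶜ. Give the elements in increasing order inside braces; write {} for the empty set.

{6, 9}

W ∪ Z = {1, 4, 5, 6, 8, 9, 10}
Xᶜ = {3, 6, 7, 9, 11}
(W ∪ Z) ∩ Xᶜ = {6, 9}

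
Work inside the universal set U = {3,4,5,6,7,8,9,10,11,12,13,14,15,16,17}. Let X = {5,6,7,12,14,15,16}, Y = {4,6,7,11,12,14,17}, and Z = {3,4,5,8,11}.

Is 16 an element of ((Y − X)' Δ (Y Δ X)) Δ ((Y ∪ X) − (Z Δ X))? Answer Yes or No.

16 ∉ Y and 16 ∈ X, so 16 ∉ Y − X
16 ∈ (Y − X)' since 16 ∉ (Y − X)
16 ∉ Y and 16 ∈ X, so 16 ∈ Y Δ X
16 ∈ (Y − X)' and 16 ∈ (Y Δ X), so 16 ∉ (Y − X)' Δ (Y Δ X)
16 ∉ Y and 16 ∈ X, so 16 ∈ Y ∪ X
16 ∉ Z and 16 ∈ X, so 16 ∈ Z Δ X
16 ∈ (Y ∪ X) and 16 ∈ (Z Δ X), so 16 ∉ (Y ∪ X) − (Z Δ X)
16 ∉ ((Y − X)' Δ (Y Δ X)) and 16 ∉ ((Y ∪ X) − (Z Δ X)), so 16 ∉ ((Y − X)' Δ (Y Δ X)) Δ ((Y ∪ X) − (Z Δ X))

No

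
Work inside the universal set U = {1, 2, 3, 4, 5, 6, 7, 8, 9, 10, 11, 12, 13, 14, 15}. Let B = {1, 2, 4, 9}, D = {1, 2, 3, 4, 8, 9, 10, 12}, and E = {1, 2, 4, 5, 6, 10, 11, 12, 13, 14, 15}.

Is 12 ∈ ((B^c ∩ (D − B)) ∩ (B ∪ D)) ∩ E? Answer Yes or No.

12 ∉ B, so 12 ∈ B^c
12 ∈ D and 12 ∉ B, so 12 ∈ D − B
12 ∈ B^c and 12 ∈ (D − B), so 12 ∈ B^c ∩ (D − B)
12 ∉ B and 12 ∈ D, so 12 ∈ B ∪ D
12 ∈ (B^c ∩ (D − B)) and 12 ∈ (B ∪ D), so 12 ∈ (B^c ∩ (D − B)) ∩ (B ∪ D)
12 ∈ ((B^c ∩ (D − B)) ∩ (B ∪ D)) and 12 ∈ E, so 12 ∈ ((B^c ∩ (D − B)) ∩ (B ∪ D)) ∩ E

Yes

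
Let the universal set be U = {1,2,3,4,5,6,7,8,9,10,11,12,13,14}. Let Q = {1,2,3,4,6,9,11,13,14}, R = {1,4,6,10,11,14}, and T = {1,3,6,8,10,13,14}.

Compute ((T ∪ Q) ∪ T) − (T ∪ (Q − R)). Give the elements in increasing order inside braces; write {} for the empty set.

T ∪ Q = {1,2,3,4,6,8,9,10,11,13,14}
(T ∪ Q) ∪ T = {1,2,3,4,6,8,9,10,11,13,14}
Q − R = {2,3,9,13}
T ∪ (Q − R) = {1,2,3,6,8,9,10,13,14}
((T ∪ Q) ∪ T) − (T ∪ (Q − R)) = {4,11}

{4,11}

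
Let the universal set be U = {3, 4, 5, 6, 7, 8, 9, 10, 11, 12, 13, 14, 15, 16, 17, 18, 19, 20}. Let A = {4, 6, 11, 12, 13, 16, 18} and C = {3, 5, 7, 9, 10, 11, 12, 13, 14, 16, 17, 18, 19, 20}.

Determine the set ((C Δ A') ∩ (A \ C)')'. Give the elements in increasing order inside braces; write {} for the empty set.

{3, 4, 5, 6, 7, 9, 10, 14, 17, 19, 20}

A' = {3, 5, 7, 8, 9, 10, 14, 15, 17, 19, 20}
C Δ A' = {8, 11, 12, 13, 15, 16, 18}
A \ C = {4, 6}
(A \ C)' = {3, 5, 7, 8, 9, 10, 11, 12, 13, 14, 15, 16, 17, 18, 19, 20}
(C Δ A') ∩ (A \ C)' = {8, 11, 12, 13, 15, 16, 18}
((C Δ A') ∩ (A \ C)')' = {3, 4, 5, 6, 7, 9, 10, 14, 17, 19, 20}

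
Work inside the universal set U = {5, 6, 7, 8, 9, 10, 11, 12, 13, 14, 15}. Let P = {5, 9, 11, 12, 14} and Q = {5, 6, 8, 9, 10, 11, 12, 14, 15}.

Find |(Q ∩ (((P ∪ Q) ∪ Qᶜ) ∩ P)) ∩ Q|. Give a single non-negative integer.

P ∪ Q = {5, 6, 8, 9, 10, 11, 12, 14, 15}
Qᶜ = {7, 13}
(P ∪ Q) ∪ Qᶜ = {5, 6, 7, 8, 9, 10, 11, 12, 13, 14, 15}
((P ∪ Q) ∪ Qᶜ) ∩ P = {5, 9, 11, 12, 14}
Q ∩ (((P ∪ Q) ∪ Qᶜ) ∩ P) = {5, 9, 11, 12, 14}
(Q ∩ (((P ∪ Q) ∪ Qᶜ) ∩ P)) ∩ Q = {5, 9, 11, 12, 14}
|(Q ∩ (((P ∪ Q) ∪ Qᶜ) ∩ P)) ∩ Q| = 5

5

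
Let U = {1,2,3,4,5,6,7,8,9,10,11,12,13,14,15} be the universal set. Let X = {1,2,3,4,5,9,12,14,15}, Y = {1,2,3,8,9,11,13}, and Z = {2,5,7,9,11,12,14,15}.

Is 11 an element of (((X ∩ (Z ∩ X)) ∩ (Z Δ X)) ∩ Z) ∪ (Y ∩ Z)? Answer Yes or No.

Yes

11 ∈ Z and 11 ∉ X, so 11 ∉ Z ∩ X
11 ∉ X and 11 ∉ (Z ∩ X), so 11 ∉ X ∩ (Z ∩ X)
11 ∈ Z and 11 ∉ X, so 11 ∈ Z Δ X
11 ∉ (X ∩ (Z ∩ X)) and 11 ∈ (Z Δ X), so 11 ∉ (X ∩ (Z ∩ X)) ∩ (Z Δ X)
11 ∉ ((X ∩ (Z ∩ X)) ∩ (Z Δ X)) and 11 ∈ Z, so 11 ∉ ((X ∩ (Z ∩ X)) ∩ (Z Δ X)) ∩ Z
11 ∈ Y and 11 ∈ Z, so 11 ∈ Y ∩ Z
11 ∉ (((X ∩ (Z ∩ X)) ∩ (Z Δ X)) ∩ Z) and 11 ∈ (Y ∩ Z), so 11 ∈ (((X ∩ (Z ∩ X)) ∩ (Z Δ X)) ∩ Z) ∪ (Y ∩ Z)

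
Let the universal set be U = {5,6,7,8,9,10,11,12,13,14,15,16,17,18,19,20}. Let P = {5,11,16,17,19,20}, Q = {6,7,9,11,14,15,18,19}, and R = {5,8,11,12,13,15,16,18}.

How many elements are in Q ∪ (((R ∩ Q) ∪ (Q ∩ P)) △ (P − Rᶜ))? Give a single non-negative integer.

R ∩ Q = {11,15,18}
Q ∩ P = {11,19}
(R ∩ Q) ∪ (Q ∩ P) = {11,15,18,19}
Rᶜ = {6,7,9,10,14,17,19,20}
P − Rᶜ = {5,11,16}
((R ∩ Q) ∪ (Q ∩ P)) △ (P − Rᶜ) = {5,15,16,18,19}
Q ∪ (((R ∩ Q) ∪ (Q ∩ P)) △ (P − Rᶜ)) = {5,6,7,9,11,14,15,16,18,19}
|Q ∪ (((R ∩ Q) ∪ (Q ∩ P)) △ (P − Rᶜ))| = 10

10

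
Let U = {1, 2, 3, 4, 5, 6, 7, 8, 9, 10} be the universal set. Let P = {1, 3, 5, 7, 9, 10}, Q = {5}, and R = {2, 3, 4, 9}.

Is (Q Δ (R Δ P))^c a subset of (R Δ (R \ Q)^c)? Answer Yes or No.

Yes

R Δ P = {1, 2, 4, 5, 7, 10}
Q Δ (R Δ P) = {1, 2, 4, 7, 10}
(Q Δ (R Δ P))^c = {3, 5, 6, 8, 9}
R \ Q = {2, 3, 4, 9}
(R \ Q)^c = {1, 5, 6, 7, 8, 10}
R Δ (R \ Q)^c = {1, 2, 3, 4, 5, 6, 7, 8, 9, 10}
Every element of {3, 5, 6, 8, 9} is in {1, 2, 3, 4, 5, 6, 7, 8, 9, 10}, so (Q Δ (R Δ P))^c ⊆ R Δ (R \ Q)^c.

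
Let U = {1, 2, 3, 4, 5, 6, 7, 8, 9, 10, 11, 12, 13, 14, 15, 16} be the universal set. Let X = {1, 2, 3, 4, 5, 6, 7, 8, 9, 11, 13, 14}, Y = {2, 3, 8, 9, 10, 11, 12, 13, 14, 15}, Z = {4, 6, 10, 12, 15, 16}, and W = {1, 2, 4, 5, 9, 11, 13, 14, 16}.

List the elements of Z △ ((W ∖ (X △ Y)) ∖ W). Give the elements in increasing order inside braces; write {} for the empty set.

X △ Y = {1, 4, 5, 6, 7, 10, 12, 15}
W ∖ (X △ Y) = {2, 9, 11, 13, 14, 16}
(W ∖ (X △ Y)) ∖ W = {}
Z △ ((W ∖ (X △ Y)) ∖ W) = {4, 6, 10, 12, 15, 16}

{4, 6, 10, 12, 15, 16}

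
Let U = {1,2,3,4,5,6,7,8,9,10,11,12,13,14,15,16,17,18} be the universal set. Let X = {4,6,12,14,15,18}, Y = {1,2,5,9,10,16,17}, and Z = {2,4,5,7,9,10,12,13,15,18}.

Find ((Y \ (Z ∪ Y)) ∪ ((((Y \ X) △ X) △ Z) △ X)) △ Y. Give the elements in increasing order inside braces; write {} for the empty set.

Z ∪ Y = {1,2,4,5,7,9,10,12,13,15,16,17,18}
Y \ (Z ∪ Y) = {}
Y \ X = {1,2,5,9,10,16,17}
(Y \ X) △ X = {1,2,4,5,6,9,10,12,14,15,16,17,18}
((Y \ X) △ X) △ Z = {1,6,7,13,14,16,17}
(((Y \ X) △ X) △ Z) △ X = {1,4,7,12,13,15,16,17,18}
(Y \ (Z ∪ Y)) ∪ ((((Y \ X) △ X) △ Z) △ X) = {1,4,7,12,13,15,16,17,18}
((Y \ (Z ∪ Y)) ∪ ((((Y \ X) △ X) △ Z) △ X)) △ Y = {2,4,5,7,9,10,12,13,15,18}

{2,4,5,7,9,10,12,13,15,18}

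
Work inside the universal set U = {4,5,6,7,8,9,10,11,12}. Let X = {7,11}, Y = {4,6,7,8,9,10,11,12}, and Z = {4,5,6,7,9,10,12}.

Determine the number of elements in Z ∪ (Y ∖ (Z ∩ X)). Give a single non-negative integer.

Z ∩ X = {7}
Y ∖ (Z ∩ X) = {4,6,8,9,10,11,12}
Z ∪ (Y ∖ (Z ∩ X)) = {4,5,6,7,8,9,10,11,12}
|Z ∪ (Y ∖ (Z ∩ X))| = 9

9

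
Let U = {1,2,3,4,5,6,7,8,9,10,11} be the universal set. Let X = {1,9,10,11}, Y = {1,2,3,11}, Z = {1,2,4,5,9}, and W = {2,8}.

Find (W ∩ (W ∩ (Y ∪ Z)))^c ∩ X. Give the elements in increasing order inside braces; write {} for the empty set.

{1,9,10,11}

Y ∪ Z = {1,2,3,4,5,9,11}
W ∩ (Y ∪ Z) = {2}
W ∩ (W ∩ (Y ∪ Z)) = {2}
(W ∩ (W ∩ (Y ∪ Z)))^c = {1,3,4,5,6,7,8,9,10,11}
(W ∩ (W ∩ (Y ∪ Z)))^c ∩ X = {1,9,10,11}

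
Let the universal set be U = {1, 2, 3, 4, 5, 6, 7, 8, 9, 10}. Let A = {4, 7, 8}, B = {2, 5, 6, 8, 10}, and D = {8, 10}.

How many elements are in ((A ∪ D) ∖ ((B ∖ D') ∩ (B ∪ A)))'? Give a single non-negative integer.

A ∪ D = {4, 7, 8, 10}
D' = {1, 2, 3, 4, 5, 6, 7, 9}
B ∖ D' = {8, 10}
B ∪ A = {2, 4, 5, 6, 7, 8, 10}
(B ∖ D') ∩ (B ∪ A) = {8, 10}
(A ∪ D) ∖ ((B ∖ D') ∩ (B ∪ A)) = {4, 7}
((A ∪ D) ∖ ((B ∖ D') ∩ (B ∪ A)))' = {1, 2, 3, 5, 6, 8, 9, 10}
|((A ∪ D) ∖ ((B ∖ D') ∩ (B ∪ A)))'| = 8

8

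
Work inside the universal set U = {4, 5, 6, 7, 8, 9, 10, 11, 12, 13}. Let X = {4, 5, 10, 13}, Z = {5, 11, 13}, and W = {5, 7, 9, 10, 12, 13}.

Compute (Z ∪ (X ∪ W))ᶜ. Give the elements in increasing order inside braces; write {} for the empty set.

X ∪ W = {4, 5, 7, 9, 10, 12, 13}
Z ∪ (X ∪ W) = {4, 5, 7, 9, 10, 11, 12, 13}
(Z ∪ (X ∪ W))ᶜ = {6, 8}

{6, 8}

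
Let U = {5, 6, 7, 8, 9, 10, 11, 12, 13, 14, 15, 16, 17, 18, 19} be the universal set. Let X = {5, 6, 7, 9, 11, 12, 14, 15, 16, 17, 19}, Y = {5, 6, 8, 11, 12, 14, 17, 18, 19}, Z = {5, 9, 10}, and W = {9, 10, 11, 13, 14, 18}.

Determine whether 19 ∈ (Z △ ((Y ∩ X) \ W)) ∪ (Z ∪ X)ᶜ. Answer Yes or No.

19 ∈ Y and 19 ∈ X, so 19 ∈ Y ∩ X
19 ∈ (Y ∩ X) and 19 ∉ W, so 19 ∈ (Y ∩ X) \ W
19 ∉ Z and 19 ∈ ((Y ∩ X) \ W), so 19 ∈ Z △ ((Y ∩ X) \ W)
19 ∉ Z and 19 ∈ X, so 19 ∈ Z ∪ X
19 ∉ (Z ∪ X)ᶜ since 19 ∈ (Z ∪ X)
19 ∈ (Z △ ((Y ∩ X) \ W)) and 19 ∉ (Z ∪ X)ᶜ, so 19 ∈ (Z △ ((Y ∩ X) \ W)) ∪ (Z ∪ X)ᶜ

Yes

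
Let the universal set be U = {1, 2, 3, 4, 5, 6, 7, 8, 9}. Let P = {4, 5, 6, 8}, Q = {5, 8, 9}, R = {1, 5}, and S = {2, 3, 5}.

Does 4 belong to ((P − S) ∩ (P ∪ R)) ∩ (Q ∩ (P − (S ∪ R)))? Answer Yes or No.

No

4 ∈ P and 4 ∉ S, so 4 ∈ P − S
4 ∈ P and 4 ∉ R, so 4 ∈ P ∪ R
4 ∈ (P − S) and 4 ∈ (P ∪ R), so 4 ∈ (P − S) ∩ (P ∪ R)
4 ∉ S and 4 ∉ R, so 4 ∉ S ∪ R
4 ∈ P and 4 ∉ (S ∪ R), so 4 ∈ P − (S ∪ R)
4 ∉ Q and 4 ∈ (P − (S ∪ R)), so 4 ∉ Q ∩ (P − (S ∪ R))
4 ∈ ((P − S) ∩ (P ∪ R)) and 4 ∉ (Q ∩ (P − (S ∪ R))), so 4 ∉ ((P − S) ∩ (P ∪ R)) ∩ (Q ∩ (P − (S ∪ R)))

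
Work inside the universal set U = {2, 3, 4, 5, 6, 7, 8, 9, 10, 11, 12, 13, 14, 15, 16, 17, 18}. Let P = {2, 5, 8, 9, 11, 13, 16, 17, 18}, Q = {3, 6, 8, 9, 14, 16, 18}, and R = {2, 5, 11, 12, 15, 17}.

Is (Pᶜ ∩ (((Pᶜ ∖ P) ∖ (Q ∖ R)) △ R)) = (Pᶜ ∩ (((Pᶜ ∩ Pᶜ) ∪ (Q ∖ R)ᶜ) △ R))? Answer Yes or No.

No

Pᶜ = {3, 4, 6, 7, 10, 12, 14, 15}
Pᶜ ∖ P = {3, 4, 6, 7, 10, 12, 14, 15}
Q ∖ R = {3, 6, 8, 9, 14, 16, 18}
(Pᶜ ∖ P) ∖ (Q ∖ R) = {4, 7, 10, 12, 15}
((Pᶜ ∖ P) ∖ (Q ∖ R)) △ R = {2, 4, 5, 7, 10, 11, 17}
Pᶜ ∩ (((Pᶜ ∖ P) ∖ (Q ∖ R)) △ R) = {4, 7, 10}
Pᶜ ∩ Pᶜ = {3, 4, 6, 7, 10, 12, 14, 15}
(Q ∖ R)ᶜ = {2, 4, 5, 7, 10, 11, 12, 13, 15, 17}
(Pᶜ ∩ Pᶜ) ∪ (Q ∖ R)ᶜ = {2, 3, 4, 5, 6, 7, 10, 11, 12, 13, 14, 15, 17}
((Pᶜ ∩ Pᶜ) ∪ (Q ∖ R)ᶜ) △ R = {3, 4, 6, 7, 10, 13, 14}
Pᶜ ∩ (((Pᶜ ∩ Pᶜ) ∪ (Q ∖ R)ᶜ) △ R) = {3, 4, 6, 7, 10, 14}
3 ∈ Pᶜ ∩ (((Pᶜ ∩ Pᶜ) ∪ (Q ∖ R)ᶜ) △ R) but 3 ∉ Pᶜ ∩ (((Pᶜ ∖ P) ∖ (Q ∖ R)) △ R), so they differ.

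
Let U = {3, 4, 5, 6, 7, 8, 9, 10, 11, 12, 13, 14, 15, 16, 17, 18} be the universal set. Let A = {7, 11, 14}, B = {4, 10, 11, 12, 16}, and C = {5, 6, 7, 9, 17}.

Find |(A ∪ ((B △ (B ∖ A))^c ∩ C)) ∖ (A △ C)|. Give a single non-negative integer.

B ∖ A = {4, 10, 12, 16}
B △ (B ∖ A) = {11}
(B △ (B ∖ A))^c = {3, 4, 5, 6, 7, 8, 9, 10, 12, 13, 14, 15, 16, 17, 18}
(B △ (B ∖ A))^c ∩ C = {5, 6, 7, 9, 17}
A ∪ ((B △ (B ∖ A))^c ∩ C) = {5, 6, 7, 9, 11, 14, 17}
A △ C = {5, 6, 9, 11, 14, 17}
(A ∪ ((B △ (B ∖ A))^c ∩ C)) ∖ (A △ C) = {7}
|(A ∪ ((B △ (B ∖ A))^c ∩ C)) ∖ (A △ C)| = 1

1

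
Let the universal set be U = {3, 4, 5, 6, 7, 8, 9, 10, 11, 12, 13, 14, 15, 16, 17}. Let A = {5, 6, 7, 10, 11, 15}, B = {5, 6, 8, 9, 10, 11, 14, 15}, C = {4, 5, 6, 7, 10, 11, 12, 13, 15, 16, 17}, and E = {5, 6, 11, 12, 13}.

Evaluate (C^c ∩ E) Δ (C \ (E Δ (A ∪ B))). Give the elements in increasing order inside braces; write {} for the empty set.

{4, 5, 6, 11, 16, 17}

C^c = {3, 8, 9, 14}
C^c ∩ E = {}
A ∪ B = {5, 6, 7, 8, 9, 10, 11, 14, 15}
E Δ (A ∪ B) = {7, 8, 9, 10, 12, 13, 14, 15}
C \ (E Δ (A ∪ B)) = {4, 5, 6, 11, 16, 17}
(C^c ∩ E) Δ (C \ (E Δ (A ∪ B))) = {4, 5, 6, 11, 16, 17}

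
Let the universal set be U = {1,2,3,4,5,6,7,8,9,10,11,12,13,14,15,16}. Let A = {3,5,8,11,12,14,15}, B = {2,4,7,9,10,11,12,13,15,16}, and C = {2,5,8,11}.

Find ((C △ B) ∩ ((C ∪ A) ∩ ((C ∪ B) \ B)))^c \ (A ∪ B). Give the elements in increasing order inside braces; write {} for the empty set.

{1,6}

C △ B = {4,5,7,8,9,10,12,13,15,16}
C ∪ A = {2,3,5,8,11,12,14,15}
C ∪ B = {2,4,5,7,8,9,10,11,12,13,15,16}
(C ∪ B) \ B = {5,8}
(C ∪ A) ∩ ((C ∪ B) \ B) = {5,8}
(C △ B) ∩ ((C ∪ A) ∩ ((C ∪ B) \ B)) = {5,8}
((C △ B) ∩ ((C ∪ A) ∩ ((C ∪ B) \ B)))^c = {1,2,3,4,6,7,9,10,11,12,13,14,15,16}
A ∪ B = {2,3,4,5,7,8,9,10,11,12,13,14,15,16}
((C △ B) ∩ ((C ∪ A) ∩ ((C ∪ B) \ B)))^c \ (A ∪ B) = {1,6}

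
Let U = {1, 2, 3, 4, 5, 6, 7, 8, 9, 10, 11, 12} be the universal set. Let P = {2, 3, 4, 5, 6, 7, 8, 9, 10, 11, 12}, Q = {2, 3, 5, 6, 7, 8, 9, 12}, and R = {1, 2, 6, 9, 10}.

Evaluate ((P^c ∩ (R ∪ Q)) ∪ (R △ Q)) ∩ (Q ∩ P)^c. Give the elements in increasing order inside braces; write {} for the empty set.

P^c = {1}
R ∪ Q = {1, 2, 3, 5, 6, 7, 8, 9, 10, 12}
P^c ∩ (R ∪ Q) = {1}
R △ Q = {1, 3, 5, 7, 8, 10, 12}
(P^c ∩ (R ∪ Q)) ∪ (R △ Q) = {1, 3, 5, 7, 8, 10, 12}
Q ∩ P = {2, 3, 5, 6, 7, 8, 9, 12}
(Q ∩ P)^c = {1, 4, 10, 11}
((P^c ∩ (R ∪ Q)) ∪ (R △ Q)) ∩ (Q ∩ P)^c = {1, 10}

{1, 10}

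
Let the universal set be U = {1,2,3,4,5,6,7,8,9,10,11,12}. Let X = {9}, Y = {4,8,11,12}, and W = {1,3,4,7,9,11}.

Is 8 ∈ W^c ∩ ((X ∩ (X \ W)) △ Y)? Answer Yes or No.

Yes

8 ∉ W, so 8 ∈ W^c
8 ∉ X and 8 ∉ W, so 8 ∉ X \ W
8 ∉ X and 8 ∉ (X \ W), so 8 ∉ X ∩ (X \ W)
8 ∉ (X ∩ (X \ W)) and 8 ∈ Y, so 8 ∈ (X ∩ (X \ W)) △ Y
8 ∈ W^c and 8 ∈ ((X ∩ (X \ W)) △ Y), so 8 ∈ W^c ∩ ((X ∩ (X \ W)) △ Y)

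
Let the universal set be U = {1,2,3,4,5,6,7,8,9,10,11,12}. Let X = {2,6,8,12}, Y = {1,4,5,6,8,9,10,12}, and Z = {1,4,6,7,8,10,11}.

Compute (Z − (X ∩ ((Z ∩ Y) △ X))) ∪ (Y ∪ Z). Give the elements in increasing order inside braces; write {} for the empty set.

Z ∩ Y = {1,4,6,8,10}
(Z ∩ Y) △ X = {1,2,4,10,12}
X ∩ ((Z ∩ Y) △ X) = {2,12}
Z − (X ∩ ((Z ∩ Y) △ X)) = {1,4,6,7,8,10,11}
Y ∪ Z = {1,4,5,6,7,8,9,10,11,12}
(Z − (X ∩ ((Z ∩ Y) △ X))) ∪ (Y ∪ Z) = {1,4,5,6,7,8,9,10,11,12}

{1,4,5,6,7,8,9,10,11,12}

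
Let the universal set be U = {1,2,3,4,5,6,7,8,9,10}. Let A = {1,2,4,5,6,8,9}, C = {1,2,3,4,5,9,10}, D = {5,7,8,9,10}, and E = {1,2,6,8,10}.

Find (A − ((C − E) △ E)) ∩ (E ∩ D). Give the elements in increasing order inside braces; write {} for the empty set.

{}

C − E = {3,4,5,9}
(C − E) △ E = {1,2,3,4,5,6,8,9,10}
A − ((C − E) △ E) = {}
E ∩ D = {8,10}
(A − ((C − E) △ E)) ∩ (E ∩ D) = {}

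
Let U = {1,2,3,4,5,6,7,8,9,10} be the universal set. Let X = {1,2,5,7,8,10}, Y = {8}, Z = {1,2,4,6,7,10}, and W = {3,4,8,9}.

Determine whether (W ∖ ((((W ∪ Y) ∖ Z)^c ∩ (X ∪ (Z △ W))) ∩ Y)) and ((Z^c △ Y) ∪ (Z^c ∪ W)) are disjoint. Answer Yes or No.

No

W ∪ Y = {3,4,8,9}
(W ∪ Y) ∖ Z = {3,8,9}
((W ∪ Y) ∖ Z)^c = {1,2,4,5,6,7,10}
Z △ W = {1,2,3,6,7,8,9,10}
X ∪ (Z △ W) = {1,2,3,5,6,7,8,9,10}
((W ∪ Y) ∖ Z)^c ∩ (X ∪ (Z △ W)) = {1,2,5,6,7,10}
(((W ∪ Y) ∖ Z)^c ∩ (X ∪ (Z △ W))) ∩ Y = {}
W ∖ ((((W ∪ Y) ∖ Z)^c ∩ (X ∪ (Z △ W))) ∩ Y) = {3,4,8,9}
Z^c = {3,5,8,9}
Z^c △ Y = {3,5,9}
Z^c ∪ W = {3,4,5,8,9}
(Z^c △ Y) ∪ (Z^c ∪ W) = {3,4,5,8,9}
3 lies in both, so they are not disjoint.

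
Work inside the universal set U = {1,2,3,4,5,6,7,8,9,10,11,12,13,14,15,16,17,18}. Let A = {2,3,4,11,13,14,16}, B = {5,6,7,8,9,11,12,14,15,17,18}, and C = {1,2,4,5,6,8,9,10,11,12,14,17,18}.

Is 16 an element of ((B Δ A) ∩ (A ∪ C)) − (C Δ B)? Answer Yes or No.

Yes

16 ∉ B and 16 ∈ A, so 16 ∈ B Δ A
16 ∈ A and 16 ∉ C, so 16 ∈ A ∪ C
16 ∈ (B Δ A) and 16 ∈ (A ∪ C), so 16 ∈ (B Δ A) ∩ (A ∪ C)
16 ∉ C and 16 ∉ B, so 16 ∉ C Δ B
16 ∈ ((B Δ A) ∩ (A ∪ C)) and 16 ∉ (C Δ B), so 16 ∈ ((B Δ A) ∩ (A ∪ C)) − (C Δ B)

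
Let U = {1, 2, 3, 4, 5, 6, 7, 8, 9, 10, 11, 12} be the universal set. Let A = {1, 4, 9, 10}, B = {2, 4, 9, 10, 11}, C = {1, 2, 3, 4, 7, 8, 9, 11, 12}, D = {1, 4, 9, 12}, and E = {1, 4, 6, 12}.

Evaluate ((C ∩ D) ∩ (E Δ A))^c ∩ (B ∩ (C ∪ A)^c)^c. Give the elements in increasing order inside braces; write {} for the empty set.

C ∩ D = {1, 4, 9, 12}
E Δ A = {6, 9, 10, 12}
(C ∩ D) ∩ (E Δ A) = {9, 12}
((C ∩ D) ∩ (E Δ A))^c = {1, 2, 3, 4, 5, 6, 7, 8, 10, 11}
C ∪ A = {1, 2, 3, 4, 7, 8, 9, 10, 11, 12}
(C ∪ A)^c = {5, 6}
B ∩ (C ∪ A)^c = {}
(B ∩ (C ∪ A)^c)^c = {1, 2, 3, 4, 5, 6, 7, 8, 9, 10, 11, 12}
((C ∩ D) ∩ (E Δ A))^c ∩ (B ∩ (C ∪ A)^c)^c = {1, 2, 3, 4, 5, 6, 7, 8, 10, 11}

{1, 2, 3, 4, 5, 6, 7, 8, 10, 11}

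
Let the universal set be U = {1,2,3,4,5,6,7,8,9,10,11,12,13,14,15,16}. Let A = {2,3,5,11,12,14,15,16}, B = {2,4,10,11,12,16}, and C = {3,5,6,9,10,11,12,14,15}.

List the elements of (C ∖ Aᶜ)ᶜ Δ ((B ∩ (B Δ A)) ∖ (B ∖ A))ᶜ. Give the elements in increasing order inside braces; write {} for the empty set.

Aᶜ = {1,4,6,7,8,9,10,13}
C ∖ Aᶜ = {3,5,11,12,14,15}
(C ∖ Aᶜ)ᶜ = {1,2,4,6,7,8,9,10,13,16}
B Δ A = {3,4,5,10,14,15}
B ∩ (B Δ A) = {4,10}
B ∖ A = {4,10}
(B ∩ (B Δ A)) ∖ (B ∖ A) = {}
((B ∩ (B Δ A)) ∖ (B ∖ A))ᶜ = {1,2,3,4,5,6,7,8,9,10,11,12,13,14,15,16}
(C ∖ Aᶜ)ᶜ Δ ((B ∩ (B Δ A)) ∖ (B ∖ A))ᶜ = {3,5,11,12,14,15}

{3,5,11,12,14,15}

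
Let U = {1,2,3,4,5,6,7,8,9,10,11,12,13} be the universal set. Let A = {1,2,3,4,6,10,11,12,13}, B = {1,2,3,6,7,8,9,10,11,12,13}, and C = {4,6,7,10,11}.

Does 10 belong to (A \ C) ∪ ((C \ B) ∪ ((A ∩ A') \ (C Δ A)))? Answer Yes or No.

No

10 ∈ A and 10 ∈ C, so 10 ∉ A \ C
10 ∈ C and 10 ∈ B, so 10 ∉ C \ B
10 ∈ A, so 10 ∉ A'
10 ∈ A and 10 ∉ A', so 10 ∉ A ∩ A'
10 ∈ C and 10 ∈ A, so 10 ∉ C Δ A
10 ∉ (A ∩ A') and 10 ∉ (C Δ A), so 10 ∉ (A ∩ A') \ (C Δ A)
10 ∉ (C \ B) and 10 ∉ ((A ∩ A') \ (C Δ A)), so 10 ∉ (C \ B) ∪ ((A ∩ A') \ (C Δ A))
10 ∉ (A \ C) and 10 ∉ ((C \ B) ∪ ((A ∩ A') \ (C Δ A))), so 10 ∉ (A \ C) ∪ ((C \ B) ∪ ((A ∩ A') \ (C Δ A)))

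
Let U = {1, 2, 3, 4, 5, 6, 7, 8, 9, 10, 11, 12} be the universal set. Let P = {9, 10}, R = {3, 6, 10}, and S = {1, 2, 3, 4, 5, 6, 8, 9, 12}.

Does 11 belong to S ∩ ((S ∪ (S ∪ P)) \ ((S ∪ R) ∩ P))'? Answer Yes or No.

11 ∉ S and 11 ∉ P, so 11 ∉ S ∪ P
11 ∉ S and 11 ∉ (S ∪ P), so 11 ∉ S ∪ (S ∪ P)
11 ∉ S and 11 ∉ R, so 11 ∉ S ∪ R
11 ∉ (S ∪ R) and 11 ∉ P, so 11 ∉ (S ∪ R) ∩ P
11 ∉ (S ∪ (S ∪ P)) and 11 ∉ ((S ∪ R) ∩ P), so 11 ∉ (S ∪ (S ∪ P)) \ ((S ∪ R) ∩ P)
11 ∈ ((S ∪ (S ∪ P)) \ ((S ∪ R) ∩ P))' since 11 ∉ ((S ∪ (S ∪ P)) \ ((S ∪ R) ∩ P))
11 ∉ S and 11 ∈ ((S ∪ (S ∪ P)) \ ((S ∪ R) ∩ P))', so 11 ∉ S ∩ ((S ∪ (S ∪ P)) \ ((S ∪ R) ∩ P))'

No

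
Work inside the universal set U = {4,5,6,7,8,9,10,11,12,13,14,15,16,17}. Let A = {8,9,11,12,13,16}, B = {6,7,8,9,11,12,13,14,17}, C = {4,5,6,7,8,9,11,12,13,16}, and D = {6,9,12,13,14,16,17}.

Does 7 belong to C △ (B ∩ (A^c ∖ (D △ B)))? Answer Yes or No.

Yes

7 ∉ A, so 7 ∈ A^c
7 ∉ D and 7 ∈ B, so 7 ∈ D △ B
7 ∈ A^c and 7 ∈ (D △ B), so 7 ∉ A^c ∖ (D △ B)
7 ∈ B and 7 ∉ (A^c ∖ (D △ B)), so 7 ∉ B ∩ (A^c ∖ (D △ B))
7 ∈ C and 7 ∉ (B ∩ (A^c ∖ (D △ B))), so 7 ∈ C △ (B ∩ (A^c ∖ (D △ B)))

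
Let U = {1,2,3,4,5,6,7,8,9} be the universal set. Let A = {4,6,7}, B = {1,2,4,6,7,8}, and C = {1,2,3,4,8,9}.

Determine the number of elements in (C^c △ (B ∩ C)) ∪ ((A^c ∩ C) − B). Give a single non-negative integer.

C^c = {5,6,7}
B ∩ C = {1,2,4,8}
C^c △ (B ∩ C) = {1,2,4,5,6,7,8}
A^c = {1,2,3,5,8,9}
A^c ∩ C = {1,2,3,8,9}
(A^c ∩ C) − B = {3,9}
(C^c △ (B ∩ C)) ∪ ((A^c ∩ C) − B) = {1,2,3,4,5,6,7,8,9}
|(C^c △ (B ∩ C)) ∪ ((A^c ∩ C) − B)| = 9

9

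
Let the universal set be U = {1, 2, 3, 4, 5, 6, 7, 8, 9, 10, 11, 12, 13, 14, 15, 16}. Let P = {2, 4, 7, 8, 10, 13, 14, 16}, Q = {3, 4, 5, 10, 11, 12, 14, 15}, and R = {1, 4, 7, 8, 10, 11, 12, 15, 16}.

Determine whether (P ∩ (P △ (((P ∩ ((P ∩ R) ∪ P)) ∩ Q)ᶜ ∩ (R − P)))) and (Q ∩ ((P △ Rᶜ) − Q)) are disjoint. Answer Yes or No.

Yes

P ∩ R = {4, 7, 8, 10, 16}
(P ∩ R) ∪ P = {2, 4, 7, 8, 10, 13, 14, 16}
P ∩ ((P ∩ R) ∪ P) = {2, 4, 7, 8, 10, 13, 14, 16}
(P ∩ ((P ∩ R) ∪ P)) ∩ Q = {4, 10, 14}
((P ∩ ((P ∩ R) ∪ P)) ∩ Q)ᶜ = {1, 2, 3, 5, 6, 7, 8, 9, 11, 12, 13, 15, 16}
R − P = {1, 11, 12, 15}
((P ∩ ((P ∩ R) ∪ P)) ∩ Q)ᶜ ∩ (R − P) = {1, 11, 12, 15}
P △ (((P ∩ ((P ∩ R) ∪ P)) ∩ Q)ᶜ ∩ (R − P)) = {1, 2, 4, 7, 8, 10, 11, 12, 13, 14, 15, 16}
P ∩ (P △ (((P ∩ ((P ∩ R) ∪ P)) ∩ Q)ᶜ ∩ (R − P))) = {2, 4, 7, 8, 10, 13, 14, 16}
Rᶜ = {2, 3, 5, 6, 9, 13, 14}
P △ Rᶜ = {3, 4, 5, 6, 7, 8, 9, 10, 16}
(P △ Rᶜ) − Q = {6, 7, 8, 9, 16}
Q ∩ ((P △ Rᶜ) − Q) = {}
{2, 4, 7, 8, 10, 13, 14, 16} and {} share no elements.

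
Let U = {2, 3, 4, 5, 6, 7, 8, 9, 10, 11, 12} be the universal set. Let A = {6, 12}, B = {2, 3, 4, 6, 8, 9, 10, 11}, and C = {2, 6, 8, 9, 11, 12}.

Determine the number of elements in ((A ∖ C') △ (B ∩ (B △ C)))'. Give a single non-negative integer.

6

C' = {3, 4, 5, 7, 10}
A ∖ C' = {6, 12}
B △ C = {3, 4, 10, 12}
B ∩ (B △ C) = {3, 4, 10}
(A ∖ C') △ (B ∩ (B △ C)) = {3, 4, 6, 10, 12}
((A ∖ C') △ (B ∩ (B △ C)))' = {2, 5, 7, 8, 9, 11}
|((A ∖ C') △ (B ∩ (B △ C)))'| = 6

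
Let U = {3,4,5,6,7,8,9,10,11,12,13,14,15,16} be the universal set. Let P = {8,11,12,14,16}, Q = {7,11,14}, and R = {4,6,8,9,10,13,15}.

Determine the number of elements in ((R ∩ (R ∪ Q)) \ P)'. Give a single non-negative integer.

8

R ∪ Q = {4,6,7,8,9,10,11,13,14,15}
R ∩ (R ∪ Q) = {4,6,8,9,10,13,15}
(R ∩ (R ∪ Q)) \ P = {4,6,9,10,13,15}
((R ∩ (R ∪ Q)) \ P)' = {3,5,7,8,11,12,14,16}
|((R ∩ (R ∪ Q)) \ P)'| = 8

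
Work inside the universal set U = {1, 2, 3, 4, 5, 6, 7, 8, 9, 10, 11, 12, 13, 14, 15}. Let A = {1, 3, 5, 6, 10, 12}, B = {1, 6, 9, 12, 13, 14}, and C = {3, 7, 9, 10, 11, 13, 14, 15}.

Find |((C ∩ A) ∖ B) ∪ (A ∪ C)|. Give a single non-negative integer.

12

C ∩ A = {3, 10}
(C ∩ A) ∖ B = {3, 10}
A ∪ C = {1, 3, 5, 6, 7, 9, 10, 11, 12, 13, 14, 15}
((C ∩ A) ∖ B) ∪ (A ∪ C) = {1, 3, 5, 6, 7, 9, 10, 11, 12, 13, 14, 15}
|((C ∩ A) ∖ B) ∪ (A ∪ C)| = 12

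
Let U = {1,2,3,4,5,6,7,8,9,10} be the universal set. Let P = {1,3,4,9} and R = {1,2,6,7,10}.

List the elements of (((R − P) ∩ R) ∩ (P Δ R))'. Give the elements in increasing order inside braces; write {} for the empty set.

R − P = {2,6,7,10}
(R − P) ∩ R = {2,6,7,10}
P Δ R = {2,3,4,6,7,9,10}
((R − P) ∩ R) ∩ (P Δ R) = {2,6,7,10}
(((R − P) ∩ R) ∩ (P Δ R))' = {1,3,4,5,8,9}

{1,3,4,5,8,9}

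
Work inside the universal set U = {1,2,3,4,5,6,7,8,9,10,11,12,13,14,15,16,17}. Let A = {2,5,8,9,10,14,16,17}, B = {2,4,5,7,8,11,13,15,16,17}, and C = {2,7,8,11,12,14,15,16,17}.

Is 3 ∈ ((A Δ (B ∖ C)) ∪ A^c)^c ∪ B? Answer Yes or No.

3 ∉ B and 3 ∉ C, so 3 ∉ B ∖ C
3 ∉ A and 3 ∉ (B ∖ C), so 3 ∉ A Δ (B ∖ C)
3 ∉ A, so 3 ∈ A^c
3 ∉ (A Δ (B ∖ C)) and 3 ∈ A^c, so 3 ∈ (A Δ (B ∖ C)) ∪ A^c
3 ∉ ((A Δ (B ∖ C)) ∪ A^c)^c since 3 ∈ ((A Δ (B ∖ C)) ∪ A^c)
3 ∉ ((A Δ (B ∖ C)) ∪ A^c)^c and 3 ∉ B, so 3 ∉ ((A Δ (B ∖ C)) ∪ A^c)^c ∪ B

No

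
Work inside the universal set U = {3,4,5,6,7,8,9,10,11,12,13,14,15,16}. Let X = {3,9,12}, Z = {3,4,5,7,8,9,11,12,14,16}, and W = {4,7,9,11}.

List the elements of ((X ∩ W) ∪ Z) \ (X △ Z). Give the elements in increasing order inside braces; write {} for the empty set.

{3,9,12}

X ∩ W = {9}
(X ∩ W) ∪ Z = {3,4,5,7,8,9,11,12,14,16}
X △ Z = {4,5,7,8,11,14,16}
((X ∩ W) ∪ Z) \ (X △ Z) = {3,9,12}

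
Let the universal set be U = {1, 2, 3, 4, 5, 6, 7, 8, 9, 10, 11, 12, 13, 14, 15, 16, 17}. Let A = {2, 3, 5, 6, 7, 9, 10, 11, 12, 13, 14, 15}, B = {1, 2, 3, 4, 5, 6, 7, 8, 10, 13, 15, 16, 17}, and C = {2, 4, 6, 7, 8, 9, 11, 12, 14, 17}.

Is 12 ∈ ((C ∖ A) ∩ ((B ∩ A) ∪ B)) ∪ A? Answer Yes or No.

Yes

12 ∈ C and 12 ∈ A, so 12 ∉ C ∖ A
12 ∉ B and 12 ∈ A, so 12 ∉ B ∩ A
12 ∉ (B ∩ A) and 12 ∉ B, so 12 ∉ (B ∩ A) ∪ B
12 ∉ (C ∖ A) and 12 ∉ ((B ∩ A) ∪ B), so 12 ∉ (C ∖ A) ∩ ((B ∩ A) ∪ B)
12 ∉ ((C ∖ A) ∩ ((B ∩ A) ∪ B)) and 12 ∈ A, so 12 ∈ ((C ∖ A) ∩ ((B ∩ A) ∪ B)) ∪ A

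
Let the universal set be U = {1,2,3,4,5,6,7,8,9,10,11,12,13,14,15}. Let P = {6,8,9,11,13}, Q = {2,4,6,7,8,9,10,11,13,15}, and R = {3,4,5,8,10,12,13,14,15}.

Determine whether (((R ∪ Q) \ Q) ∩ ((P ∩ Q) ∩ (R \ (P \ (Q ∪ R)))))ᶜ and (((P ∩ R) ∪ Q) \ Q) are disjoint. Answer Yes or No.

R ∪ Q = {2,3,4,5,6,7,8,9,10,11,12,13,14,15}
(R ∪ Q) \ Q = {3,5,12,14}
P ∩ Q = {6,8,9,11,13}
Q ∪ R = {2,3,4,5,6,7,8,9,10,11,12,13,14,15}
P \ (Q ∪ R) = {}
R \ (P \ (Q ∪ R)) = {3,4,5,8,10,12,13,14,15}
(P ∩ Q) ∩ (R \ (P \ (Q ∪ R))) = {8,13}
((R ∪ Q) \ Q) ∩ ((P ∩ Q) ∩ (R \ (P \ (Q ∪ R)))) = {}
(((R ∪ Q) \ Q) ∩ ((P ∩ Q) ∩ (R \ (P \ (Q ∪ R)))))ᶜ = {1,2,3,4,5,6,7,8,9,10,11,12,13,14,15}
P ∩ R = {8,13}
(P ∩ R) ∪ Q = {2,4,6,7,8,9,10,11,13,15}
((P ∩ R) ∪ Q) \ Q = {}
{1,2,3,4,5,6,7,8,9,10,11,12,13,14,15} and {} share no elements.

Yes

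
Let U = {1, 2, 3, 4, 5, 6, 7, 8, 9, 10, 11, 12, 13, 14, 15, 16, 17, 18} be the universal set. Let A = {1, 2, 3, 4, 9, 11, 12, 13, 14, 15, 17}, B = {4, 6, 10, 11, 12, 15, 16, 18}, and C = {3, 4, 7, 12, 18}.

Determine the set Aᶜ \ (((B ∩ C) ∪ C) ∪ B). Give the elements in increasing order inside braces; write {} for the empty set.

Aᶜ = {5, 6, 7, 8, 10, 16, 18}
B ∩ C = {4, 12, 18}
(B ∩ C) ∪ C = {3, 4, 7, 12, 18}
((B ∩ C) ∪ C) ∪ B = {3, 4, 6, 7, 10, 11, 12, 15, 16, 18}
Aᶜ \ (((B ∩ C) ∪ C) ∪ B) = {5, 8}

{5, 8}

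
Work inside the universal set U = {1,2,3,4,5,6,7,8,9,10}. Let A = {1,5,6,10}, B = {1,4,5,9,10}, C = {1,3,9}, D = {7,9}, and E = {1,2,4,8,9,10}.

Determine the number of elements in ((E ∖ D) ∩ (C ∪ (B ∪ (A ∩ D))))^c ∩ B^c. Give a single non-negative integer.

5

E ∖ D = {1,2,4,8,10}
A ∩ D = {}
B ∪ (A ∩ D) = {1,4,5,9,10}
C ∪ (B ∪ (A ∩ D)) = {1,3,4,5,9,10}
(E ∖ D) ∩ (C ∪ (B ∪ (A ∩ D))) = {1,4,10}
((E ∖ D) ∩ (C ∪ (B ∪ (A ∩ D))))^c = {2,3,5,6,7,8,9}
B^c = {2,3,6,7,8}
((E ∖ D) ∩ (C ∪ (B ∪ (A ∩ D))))^c ∩ B^c = {2,3,6,7,8}
|((E ∖ D) ∩ (C ∪ (B ∪ (A ∩ D))))^c ∩ B^c| = 5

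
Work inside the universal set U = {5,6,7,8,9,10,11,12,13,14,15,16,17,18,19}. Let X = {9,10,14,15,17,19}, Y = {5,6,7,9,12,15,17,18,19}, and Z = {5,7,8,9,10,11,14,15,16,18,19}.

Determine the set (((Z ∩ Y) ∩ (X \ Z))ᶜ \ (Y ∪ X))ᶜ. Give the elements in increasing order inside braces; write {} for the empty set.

{5,6,7,9,10,12,14,15,17,18,19}

Z ∩ Y = {5,7,9,15,18,19}
X \ Z = {17}
(Z ∩ Y) ∩ (X \ Z) = {}
((Z ∩ Y) ∩ (X \ Z))ᶜ = {5,6,7,8,9,10,11,12,13,14,15,16,17,18,19}
Y ∪ X = {5,6,7,9,10,12,14,15,17,18,19}
((Z ∩ Y) ∩ (X \ Z))ᶜ \ (Y ∪ X) = {8,11,13,16}
(((Z ∩ Y) ∩ (X \ Z))ᶜ \ (Y ∪ X))ᶜ = {5,6,7,9,10,12,14,15,17,18,19}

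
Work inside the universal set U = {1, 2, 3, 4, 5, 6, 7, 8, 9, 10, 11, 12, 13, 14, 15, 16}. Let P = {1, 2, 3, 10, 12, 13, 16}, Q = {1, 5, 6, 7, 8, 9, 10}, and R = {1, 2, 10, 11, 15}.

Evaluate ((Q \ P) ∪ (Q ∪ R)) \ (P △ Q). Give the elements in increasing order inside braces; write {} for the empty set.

Q \ P = {5, 6, 7, 8, 9}
Q ∪ R = {1, 2, 5, 6, 7, 8, 9, 10, 11, 15}
(Q \ P) ∪ (Q ∪ R) = {1, 2, 5, 6, 7, 8, 9, 10, 11, 15}
P △ Q = {2, 3, 5, 6, 7, 8, 9, 12, 13, 16}
((Q \ P) ∪ (Q ∪ R)) \ (P △ Q) = {1, 10, 11, 15}

{1, 10, 11, 15}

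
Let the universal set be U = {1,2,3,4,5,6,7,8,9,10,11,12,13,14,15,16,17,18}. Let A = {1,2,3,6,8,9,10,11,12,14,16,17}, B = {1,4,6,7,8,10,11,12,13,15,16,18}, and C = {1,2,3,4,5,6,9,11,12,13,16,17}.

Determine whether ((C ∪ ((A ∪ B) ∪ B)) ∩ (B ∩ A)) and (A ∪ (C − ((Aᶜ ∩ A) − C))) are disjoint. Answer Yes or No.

A ∪ B = {1,2,3,4,6,7,8,9,10,11,12,13,14,15,16,17,18}
(A ∪ B) ∪ B = {1,2,3,4,6,7,8,9,10,11,12,13,14,15,16,17,18}
C ∪ ((A ∪ B) ∪ B) = {1,2,3,4,5,6,7,8,9,10,11,12,13,14,15,16,17,18}
B ∩ A = {1,6,8,10,11,12,16}
(C ∪ ((A ∪ B) ∪ B)) ∩ (B ∩ A) = {1,6,8,10,11,12,16}
Aᶜ = {4,5,7,13,15,18}
Aᶜ ∩ A = {}
(Aᶜ ∩ A) − C = {}
C − ((Aᶜ ∩ A) − C) = {1,2,3,4,5,6,9,11,12,13,16,17}
A ∪ (C − ((Aᶜ ∩ A) − C)) = {1,2,3,4,5,6,8,9,10,11,12,13,14,16,17}
1 lies in both, so they are not disjoint.

No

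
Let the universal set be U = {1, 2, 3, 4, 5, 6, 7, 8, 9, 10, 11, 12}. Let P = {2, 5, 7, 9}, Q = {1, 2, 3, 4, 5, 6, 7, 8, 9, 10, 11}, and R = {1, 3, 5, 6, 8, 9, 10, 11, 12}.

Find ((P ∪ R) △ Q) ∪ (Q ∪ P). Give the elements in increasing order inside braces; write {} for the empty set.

P ∪ R = {1, 2, 3, 5, 6, 7, 8, 9, 10, 11, 12}
(P ∪ R) △ Q = {4, 12}
Q ∪ P = {1, 2, 3, 4, 5, 6, 7, 8, 9, 10, 11}
((P ∪ R) △ Q) ∪ (Q ∪ P) = {1, 2, 3, 4, 5, 6, 7, 8, 9, 10, 11, 12}

{1, 2, 3, 4, 5, 6, 7, 8, 9, 10, 11, 12}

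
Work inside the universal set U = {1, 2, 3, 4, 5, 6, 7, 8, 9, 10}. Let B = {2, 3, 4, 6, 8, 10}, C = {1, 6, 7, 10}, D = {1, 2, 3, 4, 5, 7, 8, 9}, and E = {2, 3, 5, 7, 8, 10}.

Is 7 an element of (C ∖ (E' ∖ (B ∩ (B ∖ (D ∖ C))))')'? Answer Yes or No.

7 ∈ E, so 7 ∉ E'
7 ∈ D and 7 ∈ C, so 7 ∉ D ∖ C
7 ∉ B and 7 ∉ (D ∖ C), so 7 ∉ B ∖ (D ∖ C)
7 ∉ B and 7 ∉ (B ∖ (D ∖ C)), so 7 ∉ B ∩ (B ∖ (D ∖ C))
7 ∉ E' and 7 ∉ (B ∩ (B ∖ (D ∖ C))), so 7 ∉ E' ∖ (B ∩ (B ∖ (D ∖ C)))
7 ∈ (E' ∖ (B ∩ (B ∖ (D ∖ C))))' since 7 ∉ (E' ∖ (B ∩ (B ∖ (D ∖ C))))
7 ∈ C and 7 ∈ (E' ∖ (B ∩ (B ∖ (D ∖ C))))', so 7 ∉ C ∖ (E' ∖ (B ∩ (B ∖ (D ∖ C))))'
7 ∈ (C ∖ (E' ∖ (B ∩ (B ∖ (D ∖ C))))')' since 7 ∉ (C ∖ (E' ∖ (B ∩ (B ∖ (D ∖ C))))')

Yes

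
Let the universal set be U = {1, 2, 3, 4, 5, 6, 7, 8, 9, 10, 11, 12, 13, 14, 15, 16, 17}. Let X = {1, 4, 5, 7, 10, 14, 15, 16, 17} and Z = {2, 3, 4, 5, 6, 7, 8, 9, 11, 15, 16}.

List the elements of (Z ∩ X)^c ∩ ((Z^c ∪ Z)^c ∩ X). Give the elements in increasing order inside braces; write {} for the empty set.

Z ∩ X = {4, 5, 7, 15, 16}
(Z ∩ X)^c = {1, 2, 3, 6, 8, 9, 10, 11, 12, 13, 14, 17}
Z^c = {1, 10, 12, 13, 14, 17}
Z^c ∪ Z = {1, 2, 3, 4, 5, 6, 7, 8, 9, 10, 11, 12, 13, 14, 15, 16, 17}
(Z^c ∪ Z)^c = {}
(Z^c ∪ Z)^c ∩ X = {}
(Z ∩ X)^c ∩ ((Z^c ∪ Z)^c ∩ X) = {}

{}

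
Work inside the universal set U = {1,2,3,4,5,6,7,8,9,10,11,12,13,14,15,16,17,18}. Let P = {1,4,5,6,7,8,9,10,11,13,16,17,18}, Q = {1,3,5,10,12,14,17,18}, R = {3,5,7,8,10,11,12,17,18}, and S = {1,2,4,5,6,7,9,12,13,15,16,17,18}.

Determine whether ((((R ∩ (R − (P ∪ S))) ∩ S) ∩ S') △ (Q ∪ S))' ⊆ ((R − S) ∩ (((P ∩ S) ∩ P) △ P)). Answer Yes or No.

P ∪ S = {1,2,4,5,6,7,8,9,10,11,12,13,15,16,17,18}
R − (P ∪ S) = {3}
R ∩ (R − (P ∪ S)) = {3}
(R ∩ (R − (P ∪ S))) ∩ S = {}
S' = {3,8,10,11,14}
((R ∩ (R − (P ∪ S))) ∩ S) ∩ S' = {}
Q ∪ S = {1,2,3,4,5,6,7,9,10,12,13,14,15,16,17,18}
(((R ∩ (R − (P ∪ S))) ∩ S) ∩ S') △ (Q ∪ S) = {1,2,3,4,5,6,7,9,10,12,13,14,15,16,17,18}
((((R ∩ (R − (P ∪ S))) ∩ S) ∩ S') △ (Q ∪ S))' = {8,11}
R − S = {3,8,10,11}
P ∩ S = {1,4,5,6,7,9,13,16,17,18}
(P ∩ S) ∩ P = {1,4,5,6,7,9,13,16,17,18}
((P ∩ S) ∩ P) △ P = {8,10,11}
(R − S) ∩ (((P ∩ S) ∩ P) △ P) = {8,10,11}
Every element of {8,11} is in {8,10,11}, so ((((R ∩ (R − (P ∪ S))) ∩ S) ∩ S') △ (Q ∪ S))' ⊆ (R − S) ∩ (((P ∩ S) ∩ P) △ P).

Yes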